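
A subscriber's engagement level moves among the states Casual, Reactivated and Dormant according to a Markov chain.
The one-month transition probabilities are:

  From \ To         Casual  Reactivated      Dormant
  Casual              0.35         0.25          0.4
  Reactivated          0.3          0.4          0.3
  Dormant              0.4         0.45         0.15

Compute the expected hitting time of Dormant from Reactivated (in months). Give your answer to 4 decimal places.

Let t(s) be the expected number of months to first reach Dormant from state s, with t(Dormant) = 0. Conditioning on the first month:
t(Casual) = 1 + 0.35·t(Casual) + 0.25·t(Reactivated)
t(Reactivated) = 1 + 0.3·t(Casual) + 0.4·t(Reactivated)
Solving: t(Casual) = 2.6984, t(Reactivated) = 3.0159.
Expected months from Reactivated to Dormant: 3.0159.

3.0159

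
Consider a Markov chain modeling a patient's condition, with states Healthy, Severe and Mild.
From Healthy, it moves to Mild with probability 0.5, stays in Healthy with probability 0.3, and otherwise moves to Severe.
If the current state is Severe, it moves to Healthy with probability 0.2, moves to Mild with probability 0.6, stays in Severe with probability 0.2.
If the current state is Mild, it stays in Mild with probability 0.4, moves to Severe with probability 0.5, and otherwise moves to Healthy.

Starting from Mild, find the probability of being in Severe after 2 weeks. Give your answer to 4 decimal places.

0.3200

Sum over the intermediate state after 1 week:
P = P(Mild→Healthy)·P(Healthy→Severe) + P(Mild→Severe)·P(Severe→Severe) + P(Mild→Mild)·P(Mild→Severe)
  = 0.1×0.2 + 0.5×0.2 + 0.4×0.5
  = 0.0200 + 0.1000 + 0.2000 = 0.3200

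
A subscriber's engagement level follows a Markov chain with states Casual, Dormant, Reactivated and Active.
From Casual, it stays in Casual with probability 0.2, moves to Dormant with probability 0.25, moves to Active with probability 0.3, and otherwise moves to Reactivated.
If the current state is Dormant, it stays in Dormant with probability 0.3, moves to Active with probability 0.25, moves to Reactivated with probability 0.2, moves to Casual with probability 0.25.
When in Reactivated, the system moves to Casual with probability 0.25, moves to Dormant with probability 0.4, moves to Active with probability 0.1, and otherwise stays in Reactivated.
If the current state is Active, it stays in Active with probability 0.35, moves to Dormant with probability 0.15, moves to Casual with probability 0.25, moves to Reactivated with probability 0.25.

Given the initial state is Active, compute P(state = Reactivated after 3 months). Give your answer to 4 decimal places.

0.2370

Propagate the distribution vector 3 months from Active.
After 0 months: (0.0000, 0.0000, 0.0000, 1.0000)
After 1 month: (0.2500, 0.1500, 0.2500, 0.3500)
After 2 months: (0.2375, 0.2600, 0.2425, 0.2600)
After 3 months: (0.2381, 0.2734, 0.2370, 0.2515)
P(in Reactivated after 3 months) = 0.2370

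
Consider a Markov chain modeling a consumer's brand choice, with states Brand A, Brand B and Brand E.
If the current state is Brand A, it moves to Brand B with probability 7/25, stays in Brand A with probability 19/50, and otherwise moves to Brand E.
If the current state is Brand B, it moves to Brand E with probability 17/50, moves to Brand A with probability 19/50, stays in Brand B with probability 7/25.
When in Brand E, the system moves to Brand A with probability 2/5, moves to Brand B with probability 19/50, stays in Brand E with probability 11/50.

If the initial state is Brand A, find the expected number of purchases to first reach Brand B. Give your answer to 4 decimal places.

Let t(s) be the expected number of purchases to first reach Brand B from state s, with t(Brand B) = 0. Conditioning on the first purchase:
t(Brand A) = 1 + 0.38·t(Brand A) + 0.34·t(Brand E)
t(Brand E) = 1 + 0.4·t(Brand A) + 0.22·t(Brand E)
Solving: t(Brand A) = 3.2221, t(Brand E) = 2.9344.
Expected purchases from Brand A to Brand B: 3.2221.

3.2221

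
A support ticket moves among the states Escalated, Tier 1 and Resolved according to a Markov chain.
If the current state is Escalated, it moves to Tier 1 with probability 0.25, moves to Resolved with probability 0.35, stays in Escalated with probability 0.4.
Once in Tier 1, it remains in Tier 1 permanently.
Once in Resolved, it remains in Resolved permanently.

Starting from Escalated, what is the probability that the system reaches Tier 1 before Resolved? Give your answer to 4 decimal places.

Let h(s) be the probability of absorption at Tier 1 starting from transient state s. Then h(Tier 1) = 1 and h(Resolved) = 0. By first-step analysis:
h(Escalated) = 0.4·h(Escalated) + 0.25·1 + 0.35·0
Solving: h(Escalated) = 0.4167.
Starting from Escalated, the probability is 0.4167.

0.4167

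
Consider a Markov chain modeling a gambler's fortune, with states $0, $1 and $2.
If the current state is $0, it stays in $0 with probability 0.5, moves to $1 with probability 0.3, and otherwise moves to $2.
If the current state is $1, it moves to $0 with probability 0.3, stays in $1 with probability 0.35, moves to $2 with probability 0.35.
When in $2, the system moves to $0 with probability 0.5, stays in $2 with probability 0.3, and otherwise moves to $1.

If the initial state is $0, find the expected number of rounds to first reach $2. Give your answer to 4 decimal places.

Let t(s) be the expected number of rounds to first reach $2 from state s, with t($2) = 0. Conditioning on the first round:
t($0) = 1 + 0.5·t($0) + 0.3·t($1)
t($1) = 1 + 0.3·t($0) + 0.35·t($1)
Solving: t($0) = 4.0426, t($1) = 3.4043.
Expected rounds from $0 to $2: 4.0426.

4.0426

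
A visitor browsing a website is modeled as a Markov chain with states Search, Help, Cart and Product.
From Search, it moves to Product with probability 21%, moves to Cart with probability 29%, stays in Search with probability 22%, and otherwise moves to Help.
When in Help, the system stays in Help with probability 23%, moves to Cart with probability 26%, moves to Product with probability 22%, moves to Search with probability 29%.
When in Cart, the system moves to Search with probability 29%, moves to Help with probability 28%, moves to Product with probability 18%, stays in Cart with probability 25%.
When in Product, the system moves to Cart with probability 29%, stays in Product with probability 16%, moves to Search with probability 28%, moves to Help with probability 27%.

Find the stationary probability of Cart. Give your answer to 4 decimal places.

Let the stationary distribution be π with π = πP and π_1 + π_2 + π_3 + π_4 = 1.
π_1 = 0.22·π_1 + 0.29·π_2 + 0.29·π_3 + 0.28·π_4
π_2 = 0.28·π_1 + 0.23·π_2 + 0.28·π_3 + 0.27·π_4
π_3 = 0.29·π_1 + 0.26·π_2 + 0.25·π_3 + 0.29·π_4
Solving with the normalization constraint gives π = (0.2692, 0.2648, 0.2712, 0.1948).
So the stationary probability of Cart is 0.2712.

0.2712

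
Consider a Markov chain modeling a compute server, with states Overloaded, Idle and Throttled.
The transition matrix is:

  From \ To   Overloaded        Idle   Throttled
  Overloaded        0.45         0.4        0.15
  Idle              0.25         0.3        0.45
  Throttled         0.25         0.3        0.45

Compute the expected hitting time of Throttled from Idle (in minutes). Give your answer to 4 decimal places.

2.8070

Let t(s) be the expected number of minutes to first reach Throttled from state s, with t(Throttled) = 0. Conditioning on the first minute:
t(Overloaded) = 1 + 0.45·t(Overloaded) + 0.4·t(Idle)
t(Idle) = 1 + 0.25·t(Overloaded) + 0.3·t(Idle)
Solving: t(Overloaded) = 3.8596, t(Idle) = 2.8070.
Expected minutes from Idle to Throttled: 2.8070.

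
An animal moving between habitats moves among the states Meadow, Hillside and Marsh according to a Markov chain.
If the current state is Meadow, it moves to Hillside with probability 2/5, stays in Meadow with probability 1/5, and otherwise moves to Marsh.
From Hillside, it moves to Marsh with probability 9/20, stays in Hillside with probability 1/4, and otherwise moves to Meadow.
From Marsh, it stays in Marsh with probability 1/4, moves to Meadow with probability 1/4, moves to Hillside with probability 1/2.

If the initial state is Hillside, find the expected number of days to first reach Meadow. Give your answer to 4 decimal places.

Let t(s) be the expected number of days to first reach Meadow from state s, with t(Meadow) = 0. Conditioning on the first day:
t(Hillside) = 1 + 0.25·t(Hillside) + 0.45·t(Marsh)
t(Marsh) = 1 + 0.5·t(Hillside) + 0.25·t(Marsh)
Solving: t(Hillside) = 3.5556, t(Marsh) = 3.7037.
Expected days from Hillside to Meadow: 3.5556.

3.5556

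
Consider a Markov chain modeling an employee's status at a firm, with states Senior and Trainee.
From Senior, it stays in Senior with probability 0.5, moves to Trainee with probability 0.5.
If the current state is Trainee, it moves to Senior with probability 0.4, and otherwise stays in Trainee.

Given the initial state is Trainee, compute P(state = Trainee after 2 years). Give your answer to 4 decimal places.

0.5600

Sum over the intermediate state after 1 year:
P = P(Trainee→Senior)·P(Senior→Trainee) + P(Trainee→Trainee)·P(Trainee→Trainee)
  = 0.4×0.5 + 0.6×0.6
  = 0.2000 + 0.3600 = 0.5600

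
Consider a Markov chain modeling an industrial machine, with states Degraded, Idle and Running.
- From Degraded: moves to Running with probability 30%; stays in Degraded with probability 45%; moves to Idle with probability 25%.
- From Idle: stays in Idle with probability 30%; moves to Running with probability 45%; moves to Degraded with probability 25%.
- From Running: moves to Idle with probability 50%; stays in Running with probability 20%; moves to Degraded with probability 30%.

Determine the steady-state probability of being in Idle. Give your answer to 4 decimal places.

Let the stationary distribution be π with π = πP and π_1 + π_2 + π_3 = 1.
π_1 = 0.45·π_1 + 0.25·π_2 + 0.3·π_3
π_2 = 0.25·π_1 + 0.3·π_2 + 0.5·π_3
Solving with the normalization constraint gives π = (0.3325, 0.3474, 0.3201).
So the stationary probability of Idle is 0.3474.

0.3474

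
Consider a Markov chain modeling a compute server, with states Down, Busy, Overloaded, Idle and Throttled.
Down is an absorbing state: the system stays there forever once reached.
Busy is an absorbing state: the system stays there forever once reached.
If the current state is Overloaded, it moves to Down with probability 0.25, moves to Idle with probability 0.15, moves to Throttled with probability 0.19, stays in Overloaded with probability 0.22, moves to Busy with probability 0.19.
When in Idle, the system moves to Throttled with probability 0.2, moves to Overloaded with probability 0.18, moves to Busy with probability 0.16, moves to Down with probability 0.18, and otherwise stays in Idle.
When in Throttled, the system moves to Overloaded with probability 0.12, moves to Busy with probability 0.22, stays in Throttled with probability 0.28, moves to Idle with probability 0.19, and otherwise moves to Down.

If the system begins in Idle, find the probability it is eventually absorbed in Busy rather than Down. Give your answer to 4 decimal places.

0.4783

Let h(s) be the probability of absorption at Busy starting from transient state s. Then h(Busy) = 1 and h(Down) = 0. By first-step analysis:
h(Overloaded) = 0.25·0 + 0.19·1 + 0.22·h(Overloaded) + 0.15·h(Idle) + 0.19·h(Throttled)
h(Idle) = 0.18·0 + 0.16·1 + 0.18·h(Overloaded) + 0.28·h(Idle) + 0.2·h(Throttled)
h(Throttled) = 0.19·0 + 0.22·1 + 0.12·h(Overloaded) + 0.19·h(Idle) + 0.28·h(Throttled)
Solving: h(Overloaded) = 0.4594, h(Idle) = 0.4783, h(Throttled) = 0.5083.
Starting from Idle, the probability is 0.4783.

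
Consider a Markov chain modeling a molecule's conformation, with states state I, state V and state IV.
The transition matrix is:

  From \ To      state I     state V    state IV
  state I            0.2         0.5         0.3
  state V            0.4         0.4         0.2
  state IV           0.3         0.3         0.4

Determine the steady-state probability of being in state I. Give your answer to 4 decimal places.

Let the stationary distribution be π with π = πP and π_1 + π_2 + π_3 = 1.
π_1 = 0.2·π_1 + 0.4·π_2 + 0.3·π_3
π_2 = 0.5·π_1 + 0.4·π_2 + 0.3·π_3
Solving with the normalization constraint gives π = (0.3093, 0.4021, 0.2887).
So the stationary probability of state I is 0.3093.

0.3093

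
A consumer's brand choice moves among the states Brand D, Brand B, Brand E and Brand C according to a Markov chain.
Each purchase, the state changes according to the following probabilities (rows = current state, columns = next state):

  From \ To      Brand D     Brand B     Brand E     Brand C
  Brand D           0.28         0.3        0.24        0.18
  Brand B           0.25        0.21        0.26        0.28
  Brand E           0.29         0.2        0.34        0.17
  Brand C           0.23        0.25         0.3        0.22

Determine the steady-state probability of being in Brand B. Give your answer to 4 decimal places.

0.2394

Let the stationary distribution be π with π = πP and π_1 + π_2 + π_3 + π_4 = 1.
π_1 = 0.28·π_1 + 0.25·π_2 + 0.29·π_3 + 0.23·π_4
π_2 = 0.3·π_1 + 0.21·π_2 + 0.2·π_3 + 0.25·π_4
π_3 = 0.24·π_1 + 0.26·π_2 + 0.34·π_3 + 0.3·π_4
Solving with the normalization constraint gives π = (0.2652, 0.2394, 0.2860, 0.2095).
So the stationary probability of Brand B is 0.2394.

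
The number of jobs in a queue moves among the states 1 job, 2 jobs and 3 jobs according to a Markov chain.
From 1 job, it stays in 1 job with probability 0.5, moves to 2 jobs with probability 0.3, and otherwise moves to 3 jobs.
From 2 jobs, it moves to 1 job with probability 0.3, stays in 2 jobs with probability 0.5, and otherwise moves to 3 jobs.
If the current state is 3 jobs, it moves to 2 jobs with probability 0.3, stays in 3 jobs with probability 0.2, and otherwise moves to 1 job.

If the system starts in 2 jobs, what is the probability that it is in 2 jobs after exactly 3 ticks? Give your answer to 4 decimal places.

Propagate the distribution vector 3 ticks from 2 jobs.
After 0 ticks: (0.0000, 1.0000, 0.0000)
After 1 tick: (0.3000, 0.5000, 0.2000)
After 2 ticks: (0.4000, 0.4000, 0.2000)
After 3 ticks: (0.4200, 0.3800, 0.2000)
P(in 2 jobs after 3 ticks) = 0.3800

0.3800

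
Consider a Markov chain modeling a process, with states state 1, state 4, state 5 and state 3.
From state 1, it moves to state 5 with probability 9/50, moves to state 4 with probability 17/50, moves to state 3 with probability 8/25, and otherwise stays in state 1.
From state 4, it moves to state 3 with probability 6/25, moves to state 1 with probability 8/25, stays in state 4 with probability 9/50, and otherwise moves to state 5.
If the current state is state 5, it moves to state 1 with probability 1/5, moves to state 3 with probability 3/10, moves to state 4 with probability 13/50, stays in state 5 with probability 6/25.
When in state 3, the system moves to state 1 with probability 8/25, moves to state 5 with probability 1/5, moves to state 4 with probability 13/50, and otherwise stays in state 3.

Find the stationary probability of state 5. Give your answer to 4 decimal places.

Let the stationary distribution be π with π = πP and π_1 + π_2 + π_3 + π_4 = 1.
π_1 = 0.16·π_1 + 0.32·π_2 + 0.2·π_3 + 0.32·π_4
π_2 = 0.34·π_1 + 0.18·π_2 + 0.26·π_3 + 0.26·π_4
π_3 = 0.18·π_1 + 0.26·π_2 + 0.24·π_3 + 0.2·π_4
Solving with the normalization constraint gives π = (0.2532, 0.2595, 0.2193, 0.2680).
So the stationary probability of state 5 is 0.2193.

0.2193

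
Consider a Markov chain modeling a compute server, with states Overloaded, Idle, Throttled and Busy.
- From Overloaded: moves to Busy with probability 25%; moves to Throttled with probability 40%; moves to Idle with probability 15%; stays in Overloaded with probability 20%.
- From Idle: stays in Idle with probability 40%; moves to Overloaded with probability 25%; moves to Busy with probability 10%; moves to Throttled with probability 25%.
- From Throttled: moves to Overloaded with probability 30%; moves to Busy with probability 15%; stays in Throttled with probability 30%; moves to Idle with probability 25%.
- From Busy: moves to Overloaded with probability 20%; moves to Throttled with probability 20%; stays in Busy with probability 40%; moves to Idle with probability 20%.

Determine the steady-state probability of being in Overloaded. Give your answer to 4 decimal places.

0.2416

Let the stationary distribution be π with π = πP and π_1 + π_2 + π_3 + π_4 = 1.
π_1 = 0.2·π_1 + 0.25·π_2 + 0.3·π_3 + 0.2·π_4
π_2 = 0.15·π_1 + 0.4·π_2 + 0.25·π_3 + 0.2·π_4
π_3 = 0.4·π_1 + 0.25·π_2 + 0.3·π_3 + 0.2·π_4
Solving with the normalization constraint gives π = (0.2416, 0.2530, 0.2900, 0.2154).
So the stationary probability of Overloaded is 0.2416.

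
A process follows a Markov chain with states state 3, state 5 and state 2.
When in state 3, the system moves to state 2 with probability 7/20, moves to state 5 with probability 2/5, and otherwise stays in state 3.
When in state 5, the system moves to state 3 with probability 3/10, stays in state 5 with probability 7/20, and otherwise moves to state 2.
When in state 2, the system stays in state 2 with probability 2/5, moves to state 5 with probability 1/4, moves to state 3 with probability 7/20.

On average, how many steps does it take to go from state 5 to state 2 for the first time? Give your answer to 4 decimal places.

Let t(s) be the expected number of steps to first reach state 2 from state s, with t(state 2) = 0. Conditioning on the first step:
t(state 3) = 1 + 0.25·t(state 3) + 0.4·t(state 5)
t(state 5) = 1 + 0.3·t(state 3) + 0.35·t(state 5)
Solving: t(state 3) = 2.8571, t(state 5) = 2.8571.
Expected steps from state 5 to state 2: 2.8571.

2.8571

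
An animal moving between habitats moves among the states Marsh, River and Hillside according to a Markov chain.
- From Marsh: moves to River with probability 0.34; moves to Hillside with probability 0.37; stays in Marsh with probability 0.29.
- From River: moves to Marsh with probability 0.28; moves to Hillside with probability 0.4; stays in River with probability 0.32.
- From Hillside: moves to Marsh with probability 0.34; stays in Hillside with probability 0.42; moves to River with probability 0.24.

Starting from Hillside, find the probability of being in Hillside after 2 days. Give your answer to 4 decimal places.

Sum over the intermediate state after 1 day:
P = P(Hillside→Marsh)·P(Marsh→Hillside) + P(Hillside→River)·P(River→Hillside) + P(Hillside→Hillside)·P(Hillside→Hillside)
  = 0.34×0.37 + 0.24×0.4 + 0.42×0.42
  = 0.1258 + 0.0960 + 0.1764 = 0.3982

0.3982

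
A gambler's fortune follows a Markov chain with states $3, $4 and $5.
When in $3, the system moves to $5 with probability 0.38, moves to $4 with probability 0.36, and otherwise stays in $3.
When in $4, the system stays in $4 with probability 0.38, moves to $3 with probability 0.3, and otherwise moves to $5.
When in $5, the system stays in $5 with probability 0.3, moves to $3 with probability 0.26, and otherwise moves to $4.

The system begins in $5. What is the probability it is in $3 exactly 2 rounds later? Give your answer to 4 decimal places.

Sum over the intermediate state after 1 round:
P = P($5→$3)·P($3→$3) + P($5→$4)·P($4→$3) + P($5→$5)·P($5→$3)
  = 0.26×0.26 + 0.44×0.3 + 0.3×0.26
  = 0.0676 + 0.1320 + 0.0780 = 0.2776

0.2776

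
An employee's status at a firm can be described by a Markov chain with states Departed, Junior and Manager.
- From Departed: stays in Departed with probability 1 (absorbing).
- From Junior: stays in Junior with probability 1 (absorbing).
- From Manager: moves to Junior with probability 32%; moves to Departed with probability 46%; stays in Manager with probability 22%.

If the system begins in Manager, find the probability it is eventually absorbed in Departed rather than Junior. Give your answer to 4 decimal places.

0.5897

Let h(s) be the probability of absorption at Departed starting from transient state s. Then h(Departed) = 1 and h(Junior) = 0. By first-step analysis:
h(Manager) = 0.46·1 + 0.32·0 + 0.22·h(Manager)
Solving: h(Manager) = 0.5897.
Starting from Manager, the probability is 0.5897.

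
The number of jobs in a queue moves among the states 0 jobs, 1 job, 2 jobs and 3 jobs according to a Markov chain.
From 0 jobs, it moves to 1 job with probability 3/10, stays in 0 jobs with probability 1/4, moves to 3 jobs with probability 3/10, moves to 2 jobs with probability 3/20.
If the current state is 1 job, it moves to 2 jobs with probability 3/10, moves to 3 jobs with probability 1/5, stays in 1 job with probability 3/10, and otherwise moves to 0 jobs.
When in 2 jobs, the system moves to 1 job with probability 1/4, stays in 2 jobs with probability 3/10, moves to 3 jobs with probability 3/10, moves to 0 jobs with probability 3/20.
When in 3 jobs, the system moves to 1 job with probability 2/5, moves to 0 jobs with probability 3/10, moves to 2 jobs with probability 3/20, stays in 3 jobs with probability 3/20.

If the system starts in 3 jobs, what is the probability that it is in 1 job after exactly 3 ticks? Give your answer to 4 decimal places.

Propagate the distribution vector 3 ticks from 3 jobs.
After 0 ticks: (0.0000, 0.0000, 0.0000, 1.0000)
After 1 tick: (0.3000, 0.4000, 0.1500, 0.1500)
After 2 ticks: (0.2225, 0.3075, 0.2325, 0.2375)
After 3 ticks: (0.2233, 0.3121, 0.2310, 0.2336)
P(in 1 job after 3 ticks) = 0.3121

0.3121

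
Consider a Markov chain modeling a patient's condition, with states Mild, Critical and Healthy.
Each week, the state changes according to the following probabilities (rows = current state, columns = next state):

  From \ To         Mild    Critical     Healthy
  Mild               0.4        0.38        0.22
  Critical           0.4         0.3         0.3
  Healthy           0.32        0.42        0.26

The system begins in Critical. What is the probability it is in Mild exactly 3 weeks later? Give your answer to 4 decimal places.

0.3795

Propagate the distribution vector 3 weeks from Critical.
After 0 weeks: (0.0000, 1.0000, 0.0000)
After 1 week: (0.4000, 0.3000, 0.3000)
After 2 weeks: (0.3760, 0.3680, 0.2560)
After 3 weeks: (0.3795, 0.3608, 0.2597)
P(in Mild after 3 weeks) = 0.3795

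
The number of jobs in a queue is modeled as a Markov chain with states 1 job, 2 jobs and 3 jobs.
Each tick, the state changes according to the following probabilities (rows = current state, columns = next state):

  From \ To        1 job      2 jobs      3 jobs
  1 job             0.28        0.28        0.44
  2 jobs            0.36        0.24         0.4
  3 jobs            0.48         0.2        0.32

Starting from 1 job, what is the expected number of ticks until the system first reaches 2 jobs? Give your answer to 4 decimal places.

Let t(s) be the expected number of ticks to first reach 2 jobs from state s, with t(2 jobs) = 0. Conditioning on the first tick:
t(1 job) = 1 + 0.28·t(1 job) + 0.44·t(3 jobs)
t(3 jobs) = 1 + 0.48·t(1 job) + 0.32·t(3 jobs)
Solving: t(1 job) = 4.0230, t(3 jobs) = 4.3103.
Expected ticks from 1 job to 2 jobs: 4.0230.

4.0230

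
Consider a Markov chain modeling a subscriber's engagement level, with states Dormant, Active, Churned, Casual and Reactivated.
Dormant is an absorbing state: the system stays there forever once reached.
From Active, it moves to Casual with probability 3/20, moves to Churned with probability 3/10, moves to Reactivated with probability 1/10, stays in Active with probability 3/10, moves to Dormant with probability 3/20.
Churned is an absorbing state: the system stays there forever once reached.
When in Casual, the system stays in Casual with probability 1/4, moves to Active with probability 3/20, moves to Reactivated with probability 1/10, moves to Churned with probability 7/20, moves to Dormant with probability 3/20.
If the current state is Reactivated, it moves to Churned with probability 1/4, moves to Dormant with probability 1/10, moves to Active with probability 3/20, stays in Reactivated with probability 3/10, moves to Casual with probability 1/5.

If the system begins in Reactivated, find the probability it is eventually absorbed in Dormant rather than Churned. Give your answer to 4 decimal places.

0.2988

Let h(s) be the probability of absorption at Dormant starting from transient state s. Then h(Dormant) = 1 and h(Churned) = 0. By first-step analysis:
h(Active) = 0.15·1 + 0.3·h(Active) + 0.3·0 + 0.15·h(Casual) + 0.1·h(Reactivated)
h(Casual) = 0.15·1 + 0.15·h(Active) + 0.35·0 + 0.25·h(Casual) + 0.1·h(Reactivated)
h(Reactivated) = 0.1·1 + 0.15·h(Active) + 0.25·0 + 0.2·h(Casual) + 0.3·h(Reactivated)
Solving: h(Active) = 0.3222, h(Casual) = 0.3043, h(Reactivated) = 0.2988.
Starting from Reactivated, the probability is 0.2988.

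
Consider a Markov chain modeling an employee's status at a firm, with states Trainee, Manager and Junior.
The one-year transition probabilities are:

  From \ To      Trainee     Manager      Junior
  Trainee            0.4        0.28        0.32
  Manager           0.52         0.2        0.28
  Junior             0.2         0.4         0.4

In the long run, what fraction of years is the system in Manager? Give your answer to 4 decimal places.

Let the stationary distribution be π with π = πP and π_1 + π_2 + π_3 = 1.
π_1 = 0.4·π_1 + 0.52·π_2 + 0.2·π_3
π_2 = 0.28·π_1 + 0.2·π_2 + 0.4·π_3
Solving with the normalization constraint gives π = (0.3686, 0.2965, 0.3349).
So the stationary probability of Manager is 0.2965.

0.2965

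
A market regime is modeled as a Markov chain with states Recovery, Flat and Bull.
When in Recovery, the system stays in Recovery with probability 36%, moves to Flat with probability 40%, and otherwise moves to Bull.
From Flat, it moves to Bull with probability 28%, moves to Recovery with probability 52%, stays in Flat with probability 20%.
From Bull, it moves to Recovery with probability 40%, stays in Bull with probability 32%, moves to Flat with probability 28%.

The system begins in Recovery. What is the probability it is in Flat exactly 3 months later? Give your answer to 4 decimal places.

Propagate the distribution vector 3 months from Recovery.
After 0 months: (1.0000, 0.0000, 0.0000)
After 1 month: (0.3600, 0.4000, 0.2400)
After 2 months: (0.4336, 0.2912, 0.2752)
After 3 months: (0.4176, 0.3087, 0.2737)
P(in Flat after 3 months) = 0.3087

0.3087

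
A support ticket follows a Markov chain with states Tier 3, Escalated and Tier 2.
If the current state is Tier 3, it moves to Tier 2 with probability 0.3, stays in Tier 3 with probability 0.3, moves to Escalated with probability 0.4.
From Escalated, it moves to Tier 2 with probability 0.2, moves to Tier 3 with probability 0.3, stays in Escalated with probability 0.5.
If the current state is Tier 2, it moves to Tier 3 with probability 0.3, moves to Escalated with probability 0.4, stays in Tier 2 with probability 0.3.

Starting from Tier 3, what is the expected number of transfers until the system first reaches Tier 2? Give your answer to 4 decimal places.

Let t(s) be the expected number of transfers to first reach Tier 2 from state s, with t(Tier 2) = 0. Conditioning on the first transfer:
t(Tier 3) = 1 + 0.3·t(Tier 3) + 0.4·t(Escalated)
t(Escalated) = 1 + 0.3·t(Tier 3) + 0.5·t(Escalated)
Solving: t(Tier 3) = 3.9130, t(Escalated) = 4.3478.
Expected transfers from Tier 3 to Tier 2: 3.9130.

3.9130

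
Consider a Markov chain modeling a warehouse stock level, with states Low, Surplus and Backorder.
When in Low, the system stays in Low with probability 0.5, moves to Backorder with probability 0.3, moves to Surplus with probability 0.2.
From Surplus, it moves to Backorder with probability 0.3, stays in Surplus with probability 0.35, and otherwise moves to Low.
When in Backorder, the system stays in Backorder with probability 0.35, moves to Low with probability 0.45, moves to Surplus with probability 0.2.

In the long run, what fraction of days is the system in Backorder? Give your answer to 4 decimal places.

Let the stationary distribution be π with π = πP and π_1 + π_2 + π_3 = 1.
π_1 = 0.5·π_1 + 0.35·π_2 + 0.45·π_3
π_2 = 0.2·π_1 + 0.35·π_2 + 0.2·π_3
Solving with the normalization constraint gives π = (0.4489, 0.2353, 0.3158).
So the stationary probability of Backorder is 0.3158.

0.3158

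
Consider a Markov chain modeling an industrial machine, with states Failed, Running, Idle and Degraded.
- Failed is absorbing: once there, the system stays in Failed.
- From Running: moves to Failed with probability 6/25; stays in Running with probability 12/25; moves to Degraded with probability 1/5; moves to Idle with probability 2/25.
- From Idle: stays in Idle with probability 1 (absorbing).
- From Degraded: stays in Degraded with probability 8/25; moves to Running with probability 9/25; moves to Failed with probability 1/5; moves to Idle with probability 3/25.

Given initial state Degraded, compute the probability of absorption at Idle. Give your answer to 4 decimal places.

0.3239

Let h(s) be the probability of absorption at Idle starting from transient state s. Then h(Idle) = 1 and h(Failed) = 0. By first-step analysis:
h(Running) = 0.24·0 + 0.48·h(Running) + 0.08·1 + 0.2·h(Degraded)
h(Degraded) = 0.2·0 + 0.36·h(Running) + 0.12·1 + 0.32·h(Degraded)
Solving: h(Running) = 0.2784, h(Degraded) = 0.3239.
Starting from Degraded, the probability is 0.3239.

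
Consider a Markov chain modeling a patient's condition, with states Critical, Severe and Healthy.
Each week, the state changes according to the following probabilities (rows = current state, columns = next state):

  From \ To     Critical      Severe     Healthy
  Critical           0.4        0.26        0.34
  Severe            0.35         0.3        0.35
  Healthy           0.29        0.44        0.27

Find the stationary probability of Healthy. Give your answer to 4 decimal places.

Let the stationary distribution be π with π = πP and π_1 + π_2 + π_3 = 1.
π_1 = 0.4·π_1 + 0.35·π_2 + 0.29·π_3
π_2 = 0.26·π_1 + 0.3·π_2 + 0.44·π_3
Solving with the normalization constraint gives π = (0.3482, 0.3310, 0.3209).
So the stationary probability of Healthy is 0.3209.

0.3209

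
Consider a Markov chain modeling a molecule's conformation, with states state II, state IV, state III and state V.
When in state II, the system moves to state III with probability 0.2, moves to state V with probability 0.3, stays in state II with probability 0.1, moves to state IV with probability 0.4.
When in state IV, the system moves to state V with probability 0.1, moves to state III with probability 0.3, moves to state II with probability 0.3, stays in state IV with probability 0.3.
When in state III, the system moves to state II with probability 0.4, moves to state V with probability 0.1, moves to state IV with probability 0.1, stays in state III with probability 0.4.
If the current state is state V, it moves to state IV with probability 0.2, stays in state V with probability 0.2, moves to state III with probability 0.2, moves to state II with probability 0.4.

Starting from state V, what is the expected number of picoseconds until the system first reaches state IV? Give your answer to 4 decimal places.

Let t(s) be the expected number of picoseconds to first reach state IV from state s, with t(state IV) = 0. Conditioning on the first picosecond:
t(state II) = 1 + 0.1·t(state II) + 0.2·t(state III) + 0.3·t(state V)
t(state III) = 1 + 0.4·t(state II) + 0.4·t(state III) + 0.1·t(state V)
t(state V) = 1 + 0.4·t(state II) + 0.2·t(state III) + 0.2·t(state V)
Solving: t(state II) = 3.5772, t(state III) = 4.7561, t(state V) = 4.2276.
Expected picoseconds from state V to state IV: 4.2276.

4.2276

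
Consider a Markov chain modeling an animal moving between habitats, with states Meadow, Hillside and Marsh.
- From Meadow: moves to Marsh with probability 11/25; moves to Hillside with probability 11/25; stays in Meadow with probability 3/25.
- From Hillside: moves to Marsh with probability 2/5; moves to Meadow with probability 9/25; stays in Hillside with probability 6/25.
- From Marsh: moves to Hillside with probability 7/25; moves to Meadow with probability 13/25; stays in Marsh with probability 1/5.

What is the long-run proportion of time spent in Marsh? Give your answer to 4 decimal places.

Let the stationary distribution be π with π = πP and π_1 + π_2 + π_3 = 1.
π_1 = 0.12·π_1 + 0.36·π_2 + 0.52·π_3
π_2 = 0.44·π_1 + 0.24·π_2 + 0.28·π_3
Solving with the normalization constraint gives π = (0.3348, 0.3207, 0.3445).
So the stationary probability of Marsh is 0.3445.

0.3445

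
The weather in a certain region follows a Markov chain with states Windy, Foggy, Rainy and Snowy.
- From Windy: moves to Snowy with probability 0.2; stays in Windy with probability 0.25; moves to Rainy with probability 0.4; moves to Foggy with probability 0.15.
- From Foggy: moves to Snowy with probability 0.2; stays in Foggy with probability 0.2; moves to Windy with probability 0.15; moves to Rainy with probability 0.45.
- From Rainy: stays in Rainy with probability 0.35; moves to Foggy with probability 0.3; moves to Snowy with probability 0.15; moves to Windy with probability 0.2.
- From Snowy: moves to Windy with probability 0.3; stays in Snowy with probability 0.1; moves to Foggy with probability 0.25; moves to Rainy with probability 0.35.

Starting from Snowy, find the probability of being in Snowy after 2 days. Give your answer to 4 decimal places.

0.1725

Propagate the distribution vector 2 days from Snowy.
After 0 days: (0.0000, 0.0000, 0.0000, 1.0000)
After 1 day: (0.3000, 0.2500, 0.3500, 0.1000)
After 2 days: (0.2125, 0.2250, 0.3900, 0.1725)
P(in Snowy after 2 days) = 0.1725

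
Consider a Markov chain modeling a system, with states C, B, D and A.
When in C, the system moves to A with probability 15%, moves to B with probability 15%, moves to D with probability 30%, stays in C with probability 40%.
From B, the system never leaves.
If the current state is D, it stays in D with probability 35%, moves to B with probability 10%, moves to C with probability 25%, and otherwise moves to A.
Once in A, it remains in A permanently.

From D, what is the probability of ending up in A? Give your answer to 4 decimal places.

0.6905

Let h(s) be the probability of absorption at A starting from transient state s. Then h(A) = 1 and h(B) = 0. By first-step analysis:
h(C) = 0.4·h(C) + 0.15·0 + 0.3·h(D) + 0.15·1
h(D) = 0.25·h(C) + 0.1·0 + 0.35·h(D) + 0.3·1
Solving: h(C) = 0.5952, h(D) = 0.6905.
Starting from D, the probability is 0.6905.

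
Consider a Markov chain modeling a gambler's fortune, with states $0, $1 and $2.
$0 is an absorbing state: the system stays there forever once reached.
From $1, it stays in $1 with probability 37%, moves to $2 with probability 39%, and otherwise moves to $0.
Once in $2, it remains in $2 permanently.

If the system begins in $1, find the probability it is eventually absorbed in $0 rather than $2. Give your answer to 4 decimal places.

0.3810

Let h(s) be the probability of absorption at $0 starting from transient state s. Then h($0) = 1 and h($2) = 0. By first-step analysis:
h($1) = 0.24·1 + 0.37·h($1) + 0.39·0
Solving: h($1) = 0.3810.
Starting from $1, the probability is 0.3810.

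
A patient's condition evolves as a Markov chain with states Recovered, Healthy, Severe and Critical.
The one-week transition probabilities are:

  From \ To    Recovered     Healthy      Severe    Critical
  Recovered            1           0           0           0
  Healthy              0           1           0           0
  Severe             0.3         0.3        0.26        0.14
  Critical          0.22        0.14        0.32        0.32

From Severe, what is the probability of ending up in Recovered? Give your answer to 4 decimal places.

Let h(s) be the probability of absorption at Recovered starting from transient state s. Then h(Recovered) = 1 and h(Healthy) = 0. By first-step analysis:
h(Severe) = 0.3·1 + 0.3·0 + 0.26·h(Severe) + 0.14·h(Critical)
h(Critical) = 0.22·1 + 0.14·0 + 0.32·h(Severe) + 0.32·h(Critical)
Solving: h(Severe) = 0.5122, h(Critical) = 0.5646.
Starting from Severe, the probability is 0.5122.

0.5122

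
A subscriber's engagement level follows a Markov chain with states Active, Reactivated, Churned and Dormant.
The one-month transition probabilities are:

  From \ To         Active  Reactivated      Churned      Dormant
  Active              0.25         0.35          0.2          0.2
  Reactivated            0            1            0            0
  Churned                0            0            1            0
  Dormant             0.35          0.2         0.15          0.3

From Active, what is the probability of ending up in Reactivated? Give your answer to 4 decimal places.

0.6264

Let h(s) be the probability of absorption at Reactivated starting from transient state s. Then h(Reactivated) = 1 and h(Churned) = 0. By first-step analysis:
h(Active) = 0.25·h(Active) + 0.35·1 + 0.2·0 + 0.2·h(Dormant)
h(Dormant) = 0.35·h(Active) + 0.2·1 + 0.15·0 + 0.3·h(Dormant)
Solving: h(Active) = 0.6264, h(Dormant) = 0.5989.
Starting from Active, the probability is 0.6264.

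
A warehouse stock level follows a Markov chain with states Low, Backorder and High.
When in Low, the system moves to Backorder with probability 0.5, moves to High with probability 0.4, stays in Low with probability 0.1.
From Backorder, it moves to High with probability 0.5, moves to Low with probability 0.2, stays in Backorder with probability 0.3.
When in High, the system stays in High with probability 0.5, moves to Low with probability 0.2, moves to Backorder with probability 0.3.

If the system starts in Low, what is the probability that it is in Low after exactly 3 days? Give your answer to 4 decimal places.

0.1810

Propagate the distribution vector 3 days from Low.
After 0 days: (1.0000, 0.0000, 0.0000)
After 1 day: (0.1000, 0.5000, 0.4000)
After 2 days: (0.1900, 0.3200, 0.4900)
After 3 days: (0.1810, 0.3380, 0.4810)
P(in Low after 3 days) = 0.1810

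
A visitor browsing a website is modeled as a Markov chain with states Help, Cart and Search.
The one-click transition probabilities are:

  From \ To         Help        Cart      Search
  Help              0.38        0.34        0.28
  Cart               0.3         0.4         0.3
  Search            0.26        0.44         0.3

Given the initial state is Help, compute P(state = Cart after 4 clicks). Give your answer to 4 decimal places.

0.3929

Propagate the distribution vector 4 clicks from Help.
After 0 clicks: (1.0000, 0.0000, 0.0000)
After 1 click: (0.3800, 0.3400, 0.2800)
After 2 clicks: (0.3192, 0.3884, 0.2924)
After 3 clicks: (0.3138, 0.3925, 0.2936)
After 4 clicks: (0.3134, 0.3929, 0.2937)
P(in Cart after 4 clicks) = 0.3929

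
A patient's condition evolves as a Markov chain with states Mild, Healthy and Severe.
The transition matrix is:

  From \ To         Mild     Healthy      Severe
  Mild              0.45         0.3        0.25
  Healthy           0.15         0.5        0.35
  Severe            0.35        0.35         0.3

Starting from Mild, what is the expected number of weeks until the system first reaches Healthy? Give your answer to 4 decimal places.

Let t(s) be the expected number of weeks to first reach Healthy from state s, with t(Healthy) = 0. Conditioning on the first week:
t(Mild) = 1 + 0.45·t(Mild) + 0.25·t(Severe)
t(Severe) = 1 + 0.35·t(Mild) + 0.3·t(Severe)
Solving: t(Mild) = 3.1933, t(Severe) = 3.0252.
Expected weeks from Mild to Healthy: 3.1933.

3.1933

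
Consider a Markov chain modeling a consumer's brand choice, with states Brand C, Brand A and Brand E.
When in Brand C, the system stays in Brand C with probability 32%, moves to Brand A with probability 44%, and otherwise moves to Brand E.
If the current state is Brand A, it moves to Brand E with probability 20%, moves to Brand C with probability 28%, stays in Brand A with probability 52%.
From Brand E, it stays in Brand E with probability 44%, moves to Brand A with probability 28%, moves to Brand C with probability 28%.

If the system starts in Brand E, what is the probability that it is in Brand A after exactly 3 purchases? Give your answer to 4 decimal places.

0.4207

Propagate the distribution vector 3 purchases from Brand E.
After 0 purchases: (0.0000, 0.0000, 1.0000)
After 1 purchase: (0.2800, 0.2800, 0.4400)
After 2 purchases: (0.2912, 0.3920, 0.3168)
After 3 purchases: (0.2916, 0.4207, 0.2877)
P(in Brand A after 3 purchases) = 0.4207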